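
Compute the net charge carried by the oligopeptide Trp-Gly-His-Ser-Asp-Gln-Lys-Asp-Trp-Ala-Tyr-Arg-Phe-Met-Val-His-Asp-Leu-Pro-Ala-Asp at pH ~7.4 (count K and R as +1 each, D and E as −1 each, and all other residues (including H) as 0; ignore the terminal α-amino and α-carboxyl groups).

Positive (K, R): Lys7, Arg12 → +2.
Negative (D, E): Asp5, Asp8, Asp17, Asp21 → −4.
Net charge = (+2) + (−4) = −2.

-2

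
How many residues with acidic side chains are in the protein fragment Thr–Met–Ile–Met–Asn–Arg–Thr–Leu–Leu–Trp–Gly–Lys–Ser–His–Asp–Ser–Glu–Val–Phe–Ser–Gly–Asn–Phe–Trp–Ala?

Aspartate (D) and glutamate (E) have carboxylic-acid side chains and are the acidic amino acids.
Matching residues: Asp15, Glu17.

2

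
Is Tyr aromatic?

Yes

F, W, and Y each carry an aromatic ring on the side chain.
Tyrosine is in this group.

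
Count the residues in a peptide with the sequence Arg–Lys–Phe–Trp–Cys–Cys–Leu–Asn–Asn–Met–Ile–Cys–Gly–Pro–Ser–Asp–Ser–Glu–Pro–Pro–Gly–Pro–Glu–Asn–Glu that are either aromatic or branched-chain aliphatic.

Aromatic: F, W, Y. Branched-chain aliphatic: I, L, V.
Aromatic residues here: Phe3, Trp4 (2).
Branched-chain aliphatic residues here: Leu7, Ile11 (2).
The two groups share no amino acid, so total = 2 + 2 = 4.

4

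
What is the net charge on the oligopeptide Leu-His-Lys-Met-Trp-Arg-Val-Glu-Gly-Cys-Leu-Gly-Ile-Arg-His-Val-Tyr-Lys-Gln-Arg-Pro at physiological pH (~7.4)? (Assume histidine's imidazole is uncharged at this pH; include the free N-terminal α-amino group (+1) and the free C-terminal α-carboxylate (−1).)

+4

Near pH 7.4, K and R contribute +1 each, D and E contribute −1 each, and every other side chain (His included, as stated) is uncharged.
Positive (K, R): Lys3, Arg6, Arg14, Lys18, Arg20 → +5.
Negative (D, E): Glu8 → −1.
The N-terminus (+1) and C-terminus (−1) cancel.
Net charge = (+5) + (−1) = +4.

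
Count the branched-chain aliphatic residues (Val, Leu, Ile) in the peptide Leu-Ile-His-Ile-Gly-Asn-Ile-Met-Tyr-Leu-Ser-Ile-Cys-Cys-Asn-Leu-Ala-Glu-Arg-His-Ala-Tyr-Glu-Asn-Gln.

7

Matching residues: Leu1, Ile2, Ile4, Ile7, Leu10, Ile12, Leu16.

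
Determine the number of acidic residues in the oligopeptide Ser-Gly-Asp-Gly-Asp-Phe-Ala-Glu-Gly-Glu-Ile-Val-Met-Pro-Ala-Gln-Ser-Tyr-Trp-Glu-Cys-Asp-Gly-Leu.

The acidic residues are Asp (D) and Glu (E), whose side chains end in a carboxylate group.
Matching residues: Asp3, Asp5, Glu8, Glu10, Glu20, Asp22.

6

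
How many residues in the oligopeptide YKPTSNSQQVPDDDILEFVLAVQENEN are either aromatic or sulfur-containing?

Aromatic: F, W, Y. Sulfur-containing: C, M.
Aromatic residues here: Y1, F18 (2).
Sulfur-containing residues here: none (0).
The two groups share no amino acid, so total = 2 + 0 = 2.

2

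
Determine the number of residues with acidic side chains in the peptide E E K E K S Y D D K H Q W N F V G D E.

7

Only D (aspartate) and E (glutamate) carry a side-chain carboxylic acid.
Matching residues: E1, E2, E4, D8, D9, D18, E19.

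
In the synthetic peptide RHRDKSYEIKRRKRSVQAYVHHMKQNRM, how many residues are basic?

13

Lysine (K), arginine (R), and histidine (H) have basic, nitrogen-containing side chains.
Matching residues: R1, H2, R3, K5, K10, R11, R12, K13, R14, H21, H22, K24, R27.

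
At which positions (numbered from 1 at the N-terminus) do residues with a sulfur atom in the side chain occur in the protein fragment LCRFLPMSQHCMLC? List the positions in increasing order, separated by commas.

The sulfur-bearing residues are cysteine (–SH) and methionine (–S–CH₃).
Matching residues: C2, M7, C11, M12, C14.

2, 7, 11, 12, 14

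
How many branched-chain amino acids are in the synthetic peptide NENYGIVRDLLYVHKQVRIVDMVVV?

V, L, and I make up the branched-chain aliphatic group.
Matching residues: I6, V7, L10, L11, V13, V17, I19, V20, V23, V24, V25.

11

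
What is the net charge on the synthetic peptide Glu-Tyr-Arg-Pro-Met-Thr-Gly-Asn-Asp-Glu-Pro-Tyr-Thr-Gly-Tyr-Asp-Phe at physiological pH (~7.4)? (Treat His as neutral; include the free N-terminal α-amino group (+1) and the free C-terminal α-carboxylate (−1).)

At pH ~7.4 the Lys and Arg side chains are protonated (+1), the Asp and Glu side chains are deprotonated (−1), and with His taken as neutral all other side chains carry no charge.
Positive (K, R): Arg3 → +1.
Negative (D, E): Glu1, Asp9, Glu10, Asp16 → −4.
The N-terminus (+1) and C-terminus (−1) cancel.
Net charge = (+1) + (−4) = −3.

-3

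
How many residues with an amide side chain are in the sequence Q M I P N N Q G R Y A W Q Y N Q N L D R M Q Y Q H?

10

Asparagine (N) and glutamine (Q) have uncharged amide side chains.
Matching residues: Q1, N5, N6, Q7, Q13, N15, Q16, N17, Q22, Q24.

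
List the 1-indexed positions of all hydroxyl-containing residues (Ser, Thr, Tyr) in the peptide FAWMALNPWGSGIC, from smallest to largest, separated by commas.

Matching residues: S11.

11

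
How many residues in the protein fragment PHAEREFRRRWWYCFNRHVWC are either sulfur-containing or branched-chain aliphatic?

Sulfur-containing: C, M. Branched-chain aliphatic: I, L, V.
Sulfur-containing residues here: C14, C21 (2).
Branched-chain aliphatic residues here: V19 (1).
The two groups share no amino acid, so total = 2 + 1 = 3.

3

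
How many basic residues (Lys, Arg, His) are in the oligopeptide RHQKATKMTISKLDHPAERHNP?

Matching residues: R1, H2, K4, K7, K12, H15, R19, H20.

8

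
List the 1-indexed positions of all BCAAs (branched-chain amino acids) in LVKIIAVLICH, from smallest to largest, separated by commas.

1, 2, 4, 5, 7, 8, 9

The BCAAs are Val, Leu, and Ile — aliphatic side chains with a branch point.
Matching residues: L1, V2, I4, I5, V7, L8, I9.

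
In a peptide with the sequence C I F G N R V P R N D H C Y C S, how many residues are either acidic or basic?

4

Acidic: D, E. Basic: H, K, R.
Acidic residues here: D11 (1).
Basic residues here: R6, R9, H12 (3).
The two groups share no amino acid, so total = 1 + 3 = 4.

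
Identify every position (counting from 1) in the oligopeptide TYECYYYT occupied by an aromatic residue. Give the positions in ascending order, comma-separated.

The aromatic amino acids are Phe (F, benzyl), Trp (W, indole), and Tyr (Y, phenol).
Matching residues: Y2, Y5, Y6, Y7.

2, 5, 6, 7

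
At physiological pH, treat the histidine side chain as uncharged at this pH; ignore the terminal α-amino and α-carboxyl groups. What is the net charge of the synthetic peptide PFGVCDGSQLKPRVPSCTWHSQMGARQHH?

+2

At pH ~7.4 the Lys and Arg side chains are protonated (+1), the Asp and Glu side chains are deprotonated (−1), and with His taken as neutral all other side chains carry no charge.
Positive (K, R): K11, R13, R26 → +3.
Negative (D, E): D6 → −1.
Net charge = (+3) + (−1) = +2.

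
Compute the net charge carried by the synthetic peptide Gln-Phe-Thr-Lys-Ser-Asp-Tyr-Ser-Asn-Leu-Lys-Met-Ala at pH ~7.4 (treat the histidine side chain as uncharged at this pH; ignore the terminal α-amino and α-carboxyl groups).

The side chains ionized at physiological pH are Lys/Arg (+1) and Asp/Glu (−1); with His treated as neutral, nothing else contributes.
Positive (K, R): Lys4, Lys11 → +2.
Negative (D, E): Asp6 → −1.
Net charge = (+2) + (−1) = +1.

+1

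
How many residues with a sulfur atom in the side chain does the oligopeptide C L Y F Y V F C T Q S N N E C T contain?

The sulfur-bearing residues are cysteine (–SH) and methionine (–S–CH₃).
Matching residues: C1, C8, C15.

3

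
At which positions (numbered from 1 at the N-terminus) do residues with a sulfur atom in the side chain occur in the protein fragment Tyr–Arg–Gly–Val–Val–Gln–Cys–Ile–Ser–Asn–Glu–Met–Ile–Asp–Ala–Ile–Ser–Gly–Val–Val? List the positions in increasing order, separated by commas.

Cysteine (C, thiol) and methionine (M, thioether) are the two sulfur-containing amino acids.
Matching residues: Cys7, Met12.

7, 12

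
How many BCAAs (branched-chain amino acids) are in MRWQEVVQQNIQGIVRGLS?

6

The BCAAs are Val, Leu, and Ile — aliphatic side chains with a branch point.
Matching residues: V6, V7, I11, I14, V15, L18.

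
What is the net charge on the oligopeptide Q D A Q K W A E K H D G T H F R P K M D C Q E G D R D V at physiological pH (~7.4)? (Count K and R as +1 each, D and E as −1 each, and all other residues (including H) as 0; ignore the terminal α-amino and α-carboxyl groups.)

Positive (K, R): K5, K9, R16, K18, R26 → +5.
Negative (D, E): D2, E8, D11, D20, E23, D25, D27 → −7.
Net charge = (+5) + (−7) = −2.

-2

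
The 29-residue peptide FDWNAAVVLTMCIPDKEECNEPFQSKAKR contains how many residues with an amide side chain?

Asparagine (N) and glutamine (Q) have uncharged amide side chains.
Matching residues: N4, N20, Q24.

3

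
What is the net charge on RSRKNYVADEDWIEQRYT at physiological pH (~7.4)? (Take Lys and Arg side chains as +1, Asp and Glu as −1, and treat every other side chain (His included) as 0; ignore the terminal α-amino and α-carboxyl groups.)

Positive (K, R): R1, R3, K4, R16 → +4.
Negative (D, E): D9, E10, D11, E14 → −4.
Net charge = (+4) + (−4) = 0.

0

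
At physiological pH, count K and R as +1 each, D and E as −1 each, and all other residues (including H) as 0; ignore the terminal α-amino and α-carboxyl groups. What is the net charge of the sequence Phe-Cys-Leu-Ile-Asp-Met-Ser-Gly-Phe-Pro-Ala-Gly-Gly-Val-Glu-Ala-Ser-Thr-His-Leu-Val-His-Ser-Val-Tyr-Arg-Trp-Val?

Positive (K, R): Arg26 → +1.
Negative (D, E): Asp5, Glu15 → −2.
Net charge = (+1) + (−2) = −1.

-1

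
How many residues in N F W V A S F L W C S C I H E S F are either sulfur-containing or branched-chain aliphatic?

5

Sulfur-containing: C, M. Branched-chain aliphatic: I, L, V.
Sulfur-containing residues here: C10, C12 (2).
Branched-chain aliphatic residues here: V4, L8, I13 (3).
The two groups share no amino acid, so total = 2 + 3 = 5.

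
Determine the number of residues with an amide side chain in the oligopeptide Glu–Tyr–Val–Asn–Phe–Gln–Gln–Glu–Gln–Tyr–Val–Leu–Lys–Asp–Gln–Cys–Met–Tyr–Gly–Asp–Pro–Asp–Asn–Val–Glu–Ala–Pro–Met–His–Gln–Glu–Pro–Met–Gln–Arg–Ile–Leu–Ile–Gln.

9

Only N (asparagine) and Q (glutamine) carry a side-chain carboxamide.
Matching residues: Asn4, Gln6, Gln7, Gln9, Gln15, Asn23, Gln30, Gln34, Gln39.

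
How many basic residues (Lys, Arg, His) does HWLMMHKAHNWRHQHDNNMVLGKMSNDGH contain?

9

Matching residues: H1, H6, K7, H9, R12, H13, H15, K23, H29.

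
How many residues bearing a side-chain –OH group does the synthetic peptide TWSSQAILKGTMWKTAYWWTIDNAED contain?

S, T, and Y are the three residues with a side-chain hydroxyl.
Matching residues: T1, S3, S4, T11, T15, Y17, T20.

7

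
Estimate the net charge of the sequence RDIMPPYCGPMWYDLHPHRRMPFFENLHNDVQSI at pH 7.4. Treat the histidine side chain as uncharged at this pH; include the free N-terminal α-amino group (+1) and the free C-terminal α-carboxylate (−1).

Near pH 7.4, K and R contribute +1 each, D and E contribute −1 each, and every other side chain (His included, as stated) is uncharged.
Positive (K, R): R1, R19, R20 → +3.
Negative (D, E): D2, D14, E25, D30 → −4.
The N-terminus (+1) and C-terminus (−1) cancel.
Net charge = (+3) + (−4) = −1.

-1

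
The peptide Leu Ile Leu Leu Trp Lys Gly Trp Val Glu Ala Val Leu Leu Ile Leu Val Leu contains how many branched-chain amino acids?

12

V, L, and I make up the branched-chain aliphatic group.
Matching residues: Leu1, Ile2, Leu3, Leu4, Val9, Val12, Leu13, Leu14, Ile15, Leu16, Val17, Leu18.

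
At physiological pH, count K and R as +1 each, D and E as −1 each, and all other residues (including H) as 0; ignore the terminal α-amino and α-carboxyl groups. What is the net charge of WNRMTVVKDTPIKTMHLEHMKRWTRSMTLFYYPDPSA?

+3

Positive (K, R): R3, K8, K13, K21, R22, R25 → +6.
Negative (D, E): D9, E18, D34 → −3.
Net charge = (+6) + (−3) = +3.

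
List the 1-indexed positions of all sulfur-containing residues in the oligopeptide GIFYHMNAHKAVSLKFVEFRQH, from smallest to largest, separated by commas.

6

Cysteine (C, thiol) and methionine (M, thioether) are the two sulfur-containing amino acids.
Matching residues: M6.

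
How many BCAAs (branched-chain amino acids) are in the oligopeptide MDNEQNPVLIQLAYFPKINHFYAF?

V, L, and I make up the branched-chain aliphatic group.
Matching residues: V8, L9, I10, L12, I18.

5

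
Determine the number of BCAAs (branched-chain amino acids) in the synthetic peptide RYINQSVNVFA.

The BCAAs are Val, Leu, and Ile — aliphatic side chains with a branch point.
Matching residues: I3, V7, V9.

3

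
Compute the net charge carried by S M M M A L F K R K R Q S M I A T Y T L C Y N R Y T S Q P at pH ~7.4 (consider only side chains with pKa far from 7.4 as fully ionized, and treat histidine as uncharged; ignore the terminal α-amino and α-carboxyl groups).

At pH ~7.4 the Lys and Arg side chains are protonated (+1), the Asp and Glu side chains are deprotonated (−1), and with His taken as neutral all other side chains carry no charge.
Positive (K, R): K8, R9, K10, R11, R24 → +5.
Negative (D, E): none → −0.
Net charge = (+5) + (−0) = +5.

+5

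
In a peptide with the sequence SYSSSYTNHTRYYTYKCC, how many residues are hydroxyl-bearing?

S, T, and Y are the three residues with a side-chain hydroxyl.
Matching residues: S1, Y2, S3, S4, S5, Y6, T7, T10, Y12, Y13, T14, Y15.

12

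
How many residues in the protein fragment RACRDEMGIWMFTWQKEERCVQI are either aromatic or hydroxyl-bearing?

4

Aromatic: F, W, Y. Hydroxyl-bearing: S, T, Y.
Aromatic residues here: W10, F12, W14 (3).
Hydroxyl-bearing residues here: T13 (1).
(Y belongs to both groups, but none appear in this sequence.) Total = 3 + 1 = 4.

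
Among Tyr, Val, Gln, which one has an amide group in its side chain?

Gln

Asparagine (N) and glutamine (Q) have uncharged amide side chains.
Of the listed options, only Gln belongs to this group.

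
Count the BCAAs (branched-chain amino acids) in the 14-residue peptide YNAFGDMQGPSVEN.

1

Valine (V), leucine (L), and isoleucine (I) are the branched-chain amino acids.
Matching residues: V12.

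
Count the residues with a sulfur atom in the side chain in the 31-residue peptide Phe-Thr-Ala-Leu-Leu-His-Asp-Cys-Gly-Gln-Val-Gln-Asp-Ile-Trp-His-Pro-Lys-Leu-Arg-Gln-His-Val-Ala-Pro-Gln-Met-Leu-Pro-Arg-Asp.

2

Only Cys (C) and Met (M) have a sulfur atom in the side chain.
Matching residues: Cys8, Met27.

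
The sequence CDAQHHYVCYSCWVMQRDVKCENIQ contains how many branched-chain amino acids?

4

Valine (V), leucine (L), and isoleucine (I) are the branched-chain amino acids.
Matching residues: V8, V14, V19, I24.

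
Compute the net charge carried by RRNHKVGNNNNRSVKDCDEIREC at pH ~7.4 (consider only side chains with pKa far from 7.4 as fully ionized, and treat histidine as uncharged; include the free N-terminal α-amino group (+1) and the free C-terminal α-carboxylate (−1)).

The side chains ionized at physiological pH are Lys/Arg (+1) and Asp/Glu (−1); with His treated as neutral, nothing else contributes.
Positive (K, R): R1, R2, K5, R12, K15, R21 → +6.
Negative (D, E): D16, D18, E19, E22 → −4.
The N-terminus (+1) and C-terminus (−1) cancel.
Net charge = (+6) + (−4) = +2.

+2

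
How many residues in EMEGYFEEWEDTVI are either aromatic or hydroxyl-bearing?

4

Aromatic: F, W, Y. Hydroxyl-bearing: S, T, Y.
Aromatic residues here: Y5, F6, W9 (3).
Hydroxyl-bearing residues here: Y5, T12 (2).
Y is in both groups, so the 1 Y residue must not be double-counted.
Total = 3 + 2 − 1 = 4.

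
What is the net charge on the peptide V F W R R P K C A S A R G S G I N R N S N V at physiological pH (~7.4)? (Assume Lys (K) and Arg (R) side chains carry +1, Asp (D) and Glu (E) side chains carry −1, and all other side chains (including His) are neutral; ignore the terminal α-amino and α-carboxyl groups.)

+5

Positive (K, R): R4, R5, K7, R12, R18 → +5.
Negative (D, E): none → −0.
Net charge = (+5) + (−0) = +5.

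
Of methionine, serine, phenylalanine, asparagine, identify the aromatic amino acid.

Phenylalanine (F), tryptophan (W), and tyrosine (Y) have aromatic ring side chains.
Of the listed options, only phenylalanine belongs to this group.

phenylalanine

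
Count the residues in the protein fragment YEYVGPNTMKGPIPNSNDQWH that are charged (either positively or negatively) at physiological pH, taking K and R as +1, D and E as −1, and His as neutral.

Charged side chains at pH ~7.4: K, R (positive); D, E (negative).
Matching residues: E2, K10, D18.

3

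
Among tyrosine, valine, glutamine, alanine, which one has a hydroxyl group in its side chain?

The –OH-bearing residues are Ser, Thr (aliphatic alcohols), and Tyr (phenol).
Of the listed options, only tyrosine belongs to this group.

tyrosine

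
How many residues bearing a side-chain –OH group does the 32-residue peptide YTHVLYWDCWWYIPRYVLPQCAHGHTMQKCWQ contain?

6

S, T, and Y are the three residues with a side-chain hydroxyl.
Matching residues: Y1, T2, Y6, Y12, Y16, T26.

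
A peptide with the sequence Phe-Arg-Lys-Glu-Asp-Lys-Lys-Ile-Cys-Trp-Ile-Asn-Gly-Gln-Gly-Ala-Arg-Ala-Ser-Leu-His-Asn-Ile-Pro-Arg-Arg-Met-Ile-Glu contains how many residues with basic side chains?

8

Lysine (K), arginine (R), and histidine (H) have basic, nitrogen-containing side chains.
Matching residues: Arg2, Lys3, Lys6, Lys7, Arg17, His21, Arg25, Arg26.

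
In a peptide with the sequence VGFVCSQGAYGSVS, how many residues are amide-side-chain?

Only N (asparagine) and Q (glutamine) carry a side-chain carboxamide.
Matching residues: Q7.

1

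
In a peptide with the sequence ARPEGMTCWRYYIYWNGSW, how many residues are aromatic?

6

F, W, and Y each carry an aromatic ring on the side chain.
Matching residues: W9, Y11, Y12, Y14, W15, W19.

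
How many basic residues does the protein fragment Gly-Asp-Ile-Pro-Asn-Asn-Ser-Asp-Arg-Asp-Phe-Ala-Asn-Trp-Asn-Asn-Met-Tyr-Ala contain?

1

The basic amino acids are Lys (K), Arg (R), and His (H).
Matching residues: Arg9.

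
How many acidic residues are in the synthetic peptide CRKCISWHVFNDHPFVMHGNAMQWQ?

1

The acidic residues are Asp (D) and Glu (E), whose side chains end in a carboxylate group.
Matching residues: D12.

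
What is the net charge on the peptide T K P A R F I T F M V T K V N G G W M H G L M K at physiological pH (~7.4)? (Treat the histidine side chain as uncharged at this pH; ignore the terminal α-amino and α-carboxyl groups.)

+4

The side chains ionized at physiological pH are Lys/Arg (+1) and Asp/Glu (−1); with His treated as neutral, nothing else contributes.
Positive (K, R): K2, R5, K13, K24 → +4.
Negative (D, E): none → −0.
Net charge = (+4) + (−0) = +4.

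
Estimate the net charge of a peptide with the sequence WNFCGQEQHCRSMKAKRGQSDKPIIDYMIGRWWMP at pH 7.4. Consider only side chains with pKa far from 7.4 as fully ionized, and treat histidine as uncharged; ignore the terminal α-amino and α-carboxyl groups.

+3

The side chains ionized at physiological pH are Lys/Arg (+1) and Asp/Glu (−1); with His treated as neutral, nothing else contributes.
Positive (K, R): R11, K14, K16, R17, K22, R31 → +6.
Negative (D, E): E7, D21, D26 → −3.
Net charge = (+6) + (−3) = +3.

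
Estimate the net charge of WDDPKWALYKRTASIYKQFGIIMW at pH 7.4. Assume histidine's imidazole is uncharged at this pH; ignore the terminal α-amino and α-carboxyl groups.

Near pH 7.4, K and R contribute +1 each, D and E contribute −1 each, and every other side chain (His included, as stated) is uncharged.
Positive (K, R): K5, K10, R11, K17 → +4.
Negative (D, E): D2, D3 → −2.
Net charge = (+4) + (−2) = +2.

+2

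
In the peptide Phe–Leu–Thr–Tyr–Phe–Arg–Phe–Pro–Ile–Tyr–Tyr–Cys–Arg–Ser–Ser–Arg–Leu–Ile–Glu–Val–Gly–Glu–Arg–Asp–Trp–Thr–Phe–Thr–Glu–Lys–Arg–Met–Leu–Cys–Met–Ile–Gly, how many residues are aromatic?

8

The aromatic amino acids are Phe (F, benzyl), Trp (W, indole), and Tyr (Y, phenol).
Matching residues: Phe1, Tyr4, Phe5, Phe7, Tyr10, Tyr11, Trp25, Phe27.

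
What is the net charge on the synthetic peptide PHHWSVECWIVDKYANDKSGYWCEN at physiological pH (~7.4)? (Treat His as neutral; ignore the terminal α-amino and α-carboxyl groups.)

Near pH 7.4, K and R contribute +1 each, D and E contribute −1 each, and every other side chain (His included, as stated) is uncharged.
Positive (K, R): K13, K18 → +2.
Negative (D, E): E7, D12, D17, E24 → −4.
Net charge = (+2) + (−4) = −2.

-2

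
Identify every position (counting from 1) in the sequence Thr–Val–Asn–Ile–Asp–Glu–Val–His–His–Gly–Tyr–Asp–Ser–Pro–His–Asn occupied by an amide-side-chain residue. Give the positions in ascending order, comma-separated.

3, 16

Matching residues: Asn3, Asn16.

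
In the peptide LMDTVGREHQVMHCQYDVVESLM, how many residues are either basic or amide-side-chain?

Basic: H, K, R. Amide-side-chain: N, Q.
Basic residues here: R7, H9, H13 (3).
Amide-side-chain residues here: Q10, Q15 (2).
The two groups share no amino acid, so total = 3 + 2 = 5.

5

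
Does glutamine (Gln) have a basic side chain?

K, R, and H are the three residues with basic side chains (ε-amine, guanidinium, and imidazole respectively).
Glutamine is not in this group.

No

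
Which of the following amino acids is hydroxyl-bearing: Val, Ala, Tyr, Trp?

Serine (S), threonine (T), and tyrosine (Y) each carry a hydroxyl group on the side chain.
Of the listed options, only Tyr belongs to this group.

Tyr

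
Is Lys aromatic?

No

F, W, and Y each carry an aromatic ring on the side chain.
Lysine is not in this group.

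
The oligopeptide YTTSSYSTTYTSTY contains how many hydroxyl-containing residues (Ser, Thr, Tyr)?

Matching residues: Y1, T2, T3, S4, S5, Y6, S7, T8, T9, Y10, T11, S12, T13, Y14.

14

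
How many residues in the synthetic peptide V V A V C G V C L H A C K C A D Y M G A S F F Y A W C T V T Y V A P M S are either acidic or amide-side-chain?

Acidic: D, E. Amide-side-chain: N, Q.
Acidic residues here: D16 (1).
Amide-side-chain residues here: none (0).
The two groups share no amino acid, so total = 1 + 0 = 1.

1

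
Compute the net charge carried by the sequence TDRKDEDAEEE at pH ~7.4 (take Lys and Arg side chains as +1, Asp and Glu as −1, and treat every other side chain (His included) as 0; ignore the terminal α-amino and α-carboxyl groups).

-5

Positive (K, R): R3, K4 → +2.
Negative (D, E): D2, D5, E6, D7, E9, E10, E11 → −7.
Net charge = (+2) + (−7) = −5.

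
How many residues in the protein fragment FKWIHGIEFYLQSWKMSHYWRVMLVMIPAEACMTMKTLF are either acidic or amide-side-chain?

3

Acidic: D, E. Amide-side-chain: N, Q.
Acidic residues here: E8, E30 (2).
Amide-side-chain residues here: Q12 (1).
The two groups share no amino acid, so total = 2 + 1 = 3.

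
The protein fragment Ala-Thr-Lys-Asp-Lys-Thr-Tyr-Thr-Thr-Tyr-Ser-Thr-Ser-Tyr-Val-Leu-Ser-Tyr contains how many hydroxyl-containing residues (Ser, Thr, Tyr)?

12

Matching residues: Thr2, Thr6, Tyr7, Thr8, Thr9, Tyr10, Ser11, Thr12, Ser13, Tyr14, Ser17, Tyr18.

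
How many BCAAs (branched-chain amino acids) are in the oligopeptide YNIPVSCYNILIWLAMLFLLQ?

Valine (V), leucine (L), and isoleucine (I) are the branched-chain amino acids.
Matching residues: I3, V5, I10, L11, I12, L14, L17, L19, L20.

9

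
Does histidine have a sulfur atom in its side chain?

No

Cysteine (C, thiol) and methionine (M, thioether) are the two sulfur-containing amino acids.
Histidine is not in this group.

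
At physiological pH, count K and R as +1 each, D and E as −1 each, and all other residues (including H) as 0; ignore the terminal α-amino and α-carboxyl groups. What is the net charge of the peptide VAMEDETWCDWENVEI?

Positive (K, R): none → +0.
Negative (D, E): E4, D5, E6, D10, E12, E15 → −6.
Net charge = (+0) + (−6) = −6.

-6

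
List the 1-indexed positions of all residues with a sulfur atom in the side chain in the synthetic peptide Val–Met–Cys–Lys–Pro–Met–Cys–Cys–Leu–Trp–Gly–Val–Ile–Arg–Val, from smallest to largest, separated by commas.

Only Cys (C) and Met (M) have a sulfur atom in the side chain.
Matching residues: Met2, Cys3, Met6, Cys7, Cys8.

2, 3, 6, 7, 8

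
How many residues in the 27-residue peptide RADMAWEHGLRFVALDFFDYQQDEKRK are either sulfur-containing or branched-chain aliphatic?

4

Sulfur-containing: C, M. Branched-chain aliphatic: I, L, V.
Sulfur-containing residues here: M4 (1).
Branched-chain aliphatic residues here: L10, V13, L15 (3).
The two groups share no amino acid, so total = 1 + 3 = 4.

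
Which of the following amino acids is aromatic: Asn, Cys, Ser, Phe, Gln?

The aromatic amino acids are Phe (F, benzyl), Trp (W, indole), and Tyr (Y, phenol).
Of the listed options, only Phe belongs to this group.

Phe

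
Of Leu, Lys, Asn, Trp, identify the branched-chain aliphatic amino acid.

The BCAAs are Val, Leu, and Ile — aliphatic side chains with a branch point.
Of the listed options, only Leu belongs to this group.

Leu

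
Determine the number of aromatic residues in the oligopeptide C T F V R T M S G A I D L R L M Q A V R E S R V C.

Phenylalanine (F), tryptophan (W), and tyrosine (Y) have aromatic ring side chains.
Matching residues: F3.

1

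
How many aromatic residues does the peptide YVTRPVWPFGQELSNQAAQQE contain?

The aromatic amino acids are Phe (F, benzyl), Trp (W, indole), and Tyr (Y, phenol).
Matching residues: Y1, W7, F9.

3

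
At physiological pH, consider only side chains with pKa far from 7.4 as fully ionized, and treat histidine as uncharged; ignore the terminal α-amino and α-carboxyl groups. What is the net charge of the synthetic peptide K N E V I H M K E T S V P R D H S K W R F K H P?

+3

The side chains ionized at physiological pH are Lys/Arg (+1) and Asp/Glu (−1); with His treated as neutral, nothing else contributes.
Positive (K, R): K1, K8, R14, K18, R20, K22 → +6.
Negative (D, E): E3, E9, D15 → −3.
Net charge = (+6) + (−3) = +3.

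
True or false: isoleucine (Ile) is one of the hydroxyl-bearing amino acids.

False

S, T, and Y are the three residues with a side-chain hydroxyl.
Isoleucine is not in this group.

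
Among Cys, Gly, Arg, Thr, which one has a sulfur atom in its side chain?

Cys

Cysteine (C, thiol) and methionine (M, thioether) are the two sulfur-containing amino acids.
Of the listed options, only Cys belongs to this group.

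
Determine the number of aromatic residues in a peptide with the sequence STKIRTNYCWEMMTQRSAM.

The aromatic amino acids are Phe (F, benzyl), Trp (W, indole), and Tyr (Y, phenol).
Matching residues: Y8, W10.

2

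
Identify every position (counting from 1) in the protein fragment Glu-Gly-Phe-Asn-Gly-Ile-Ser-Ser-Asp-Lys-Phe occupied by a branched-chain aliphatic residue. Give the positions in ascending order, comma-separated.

The BCAAs are Val, Leu, and Ile — aliphatic side chains with a branch point.
Matching residues: Ile6.

6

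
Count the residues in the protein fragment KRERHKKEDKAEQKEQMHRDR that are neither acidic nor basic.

4

Acidic: D, E. Basic: K, R, H. All other residues are neither.
Matching residues: A11, Q13, Q16, M17.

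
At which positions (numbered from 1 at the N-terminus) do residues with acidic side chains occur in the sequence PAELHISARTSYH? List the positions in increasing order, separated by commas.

Aspartate (D) and glutamate (E) have carboxylic-acid side chains and are the acidic amino acids.
Matching residues: E3.

3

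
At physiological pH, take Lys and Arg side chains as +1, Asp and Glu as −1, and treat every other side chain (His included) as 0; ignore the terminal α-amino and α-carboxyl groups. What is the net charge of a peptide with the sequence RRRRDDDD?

Positive (K, R): R1, R2, R3, R4 → +4.
Negative (D, E): D5, D6, D7, D8 → −4.
Net charge = (+4) + (−4) = 0.

0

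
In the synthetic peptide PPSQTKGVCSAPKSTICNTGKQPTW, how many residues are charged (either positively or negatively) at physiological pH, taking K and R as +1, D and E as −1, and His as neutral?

3

Charged side chains at pH ~7.4: K, R (positive); D, E (negative).
Matching residues: K6, K13, K21.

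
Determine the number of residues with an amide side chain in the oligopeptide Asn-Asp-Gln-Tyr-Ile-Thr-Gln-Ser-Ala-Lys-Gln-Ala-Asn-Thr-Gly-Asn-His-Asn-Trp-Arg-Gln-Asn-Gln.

10

Only N (asparagine) and Q (glutamine) carry a side-chain carboxamide.
Matching residues: Asn1, Gln3, Gln7, Gln11, Asn13, Asn16, Asn18, Gln21, Asn22, Gln23.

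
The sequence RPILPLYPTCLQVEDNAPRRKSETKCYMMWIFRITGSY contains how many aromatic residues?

F, W, and Y each carry an aromatic ring on the side chain.
Matching residues: Y7, Y27, W30, F32, Y38.

5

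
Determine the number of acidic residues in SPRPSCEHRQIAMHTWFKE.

2

Aspartate (D) and glutamate (E) have carboxylic-acid side chains and are the acidic amino acids.
Matching residues: E7, E19.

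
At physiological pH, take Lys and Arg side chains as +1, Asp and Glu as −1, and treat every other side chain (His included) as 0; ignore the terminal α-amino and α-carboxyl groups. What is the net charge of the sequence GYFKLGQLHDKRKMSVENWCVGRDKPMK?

+4

Positive (K, R): K4, K11, R12, K13, R23, K25, K28 → +7.
Negative (D, E): D10, E17, D24 → −3.
Net charge = (+7) + (−3) = +4.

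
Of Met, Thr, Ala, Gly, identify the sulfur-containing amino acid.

Met

Only Cys (C) and Met (M) have a sulfur atom in the side chain.
Of the listed options, only Met belongs to this group.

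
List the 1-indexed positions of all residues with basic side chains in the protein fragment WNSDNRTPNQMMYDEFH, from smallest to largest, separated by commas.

6, 17

K, R, and H are the three residues with basic side chains (ε-amine, guanidinium, and imidazole respectively).
Matching residues: R6, H17.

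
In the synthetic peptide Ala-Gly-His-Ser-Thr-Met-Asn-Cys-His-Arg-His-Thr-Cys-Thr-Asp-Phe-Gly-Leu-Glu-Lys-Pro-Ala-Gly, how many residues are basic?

K, R, and H are the three residues with basic side chains (ε-amine, guanidinium, and imidazole respectively).
Matching residues: His3, His9, Arg10, His11, Lys20.

5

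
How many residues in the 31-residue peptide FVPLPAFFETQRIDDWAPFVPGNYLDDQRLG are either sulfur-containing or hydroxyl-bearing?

2

Sulfur-containing: C, M. Hydroxyl-bearing: S, T, Y.
Sulfur-containing residues here: none (0).
Hydroxyl-bearing residues here: T10, Y24 (2).
The two groups share no amino acid, so total = 0 + 2 = 2.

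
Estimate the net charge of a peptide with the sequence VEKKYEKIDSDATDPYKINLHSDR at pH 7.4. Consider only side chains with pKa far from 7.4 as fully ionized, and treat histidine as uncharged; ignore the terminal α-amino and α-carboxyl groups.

-1

Near pH 7.4, K and R contribute +1 each, D and E contribute −1 each, and every other side chain (His included, as stated) is uncharged.
Positive (K, R): K3, K4, K7, K17, R24 → +5.
Negative (D, E): E2, E6, D9, D11, D14, D23 → −6.
Net charge = (+5) + (−6) = −1.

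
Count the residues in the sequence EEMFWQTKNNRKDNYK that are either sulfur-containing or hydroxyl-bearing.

3

Sulfur-containing: C, M. Hydroxyl-bearing: S, T, Y.
Sulfur-containing residues here: M3 (1).
Hydroxyl-bearing residues here: T7, Y15 (2).
The two groups share no amino acid, so total = 1 + 2 = 3.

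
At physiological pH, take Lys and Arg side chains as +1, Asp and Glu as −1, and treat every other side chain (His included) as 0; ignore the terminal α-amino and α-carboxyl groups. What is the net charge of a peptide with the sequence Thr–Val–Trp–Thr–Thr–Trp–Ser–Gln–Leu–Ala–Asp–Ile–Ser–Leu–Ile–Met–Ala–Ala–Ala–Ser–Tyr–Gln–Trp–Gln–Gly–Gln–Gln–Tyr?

-1

Positive (K, R): none → +0.
Negative (D, E): Asp11 → −1.
Net charge = (+0) + (−1) = −1.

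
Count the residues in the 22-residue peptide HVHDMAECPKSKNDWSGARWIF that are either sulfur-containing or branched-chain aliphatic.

Sulfur-containing: C, M. Branched-chain aliphatic: I, L, V.
Sulfur-containing residues here: M5, C8 (2).
Branched-chain aliphatic residues here: V2, I21 (2).
The two groups share no amino acid, so total = 2 + 2 = 4.

4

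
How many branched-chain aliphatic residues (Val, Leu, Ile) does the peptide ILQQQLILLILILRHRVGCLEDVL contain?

14

Matching residues: I1, L2, L6, I7, L8, L9, I10, L11, I12, L13, V17, L20, V23, L24.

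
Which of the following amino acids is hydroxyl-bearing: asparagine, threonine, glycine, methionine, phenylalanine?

The –OH-bearing residues are Ser, Thr (aliphatic alcohols), and Tyr (phenol).
Of the listed options, only threonine belongs to this group.

threonine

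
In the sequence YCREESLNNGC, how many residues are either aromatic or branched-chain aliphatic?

2

Aromatic: F, W, Y. Branched-chain aliphatic: I, L, V.
Aromatic residues here: Y1 (1).
Branched-chain aliphatic residues here: L7 (1).
The two groups share no amino acid, so total = 1 + 1 = 2.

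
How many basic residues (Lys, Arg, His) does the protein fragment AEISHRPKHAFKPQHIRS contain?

7

Matching residues: H5, R6, K8, H9, K12, H15, R17.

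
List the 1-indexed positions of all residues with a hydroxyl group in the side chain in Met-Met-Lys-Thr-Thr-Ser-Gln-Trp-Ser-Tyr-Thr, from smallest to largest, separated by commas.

Serine (S), threonine (T), and tyrosine (Y) each carry a hydroxyl group on the side chain.
Matching residues: Thr4, Thr5, Ser6, Ser9, Tyr10, Thr11.

4, 5, 6, 9, 10, 11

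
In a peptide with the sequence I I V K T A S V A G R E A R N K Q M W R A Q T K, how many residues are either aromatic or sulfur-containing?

2

Aromatic: F, W, Y. Sulfur-containing: C, M.
Aromatic residues here: W19 (1).
Sulfur-containing residues here: M18 (1).
The two groups share no amino acid, so total = 1 + 1 = 2.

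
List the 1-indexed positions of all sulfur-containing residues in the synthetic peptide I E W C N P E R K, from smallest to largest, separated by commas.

4

Only Cys (C) and Met (M) have a sulfur atom in the side chain.
Matching residues: C4.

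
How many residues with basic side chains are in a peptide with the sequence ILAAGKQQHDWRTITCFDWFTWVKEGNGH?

5

The basic amino acids are Lys (K), Arg (R), and His (H).
Matching residues: K6, H9, R12, K24, H29.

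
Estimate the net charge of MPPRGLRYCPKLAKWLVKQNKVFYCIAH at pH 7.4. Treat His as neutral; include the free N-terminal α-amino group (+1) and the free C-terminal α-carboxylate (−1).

At pH ~7.4 the Lys and Arg side chains are protonated (+1), the Asp and Glu side chains are deprotonated (−1), and with His taken as neutral all other side chains carry no charge.
Positive (K, R): R4, R7, K11, K14, K18, K21 → +6.
Negative (D, E): none → −0.
The N-terminus (+1) and C-terminus (−1) cancel.
Net charge = (+6) + (−0) = +6.

+6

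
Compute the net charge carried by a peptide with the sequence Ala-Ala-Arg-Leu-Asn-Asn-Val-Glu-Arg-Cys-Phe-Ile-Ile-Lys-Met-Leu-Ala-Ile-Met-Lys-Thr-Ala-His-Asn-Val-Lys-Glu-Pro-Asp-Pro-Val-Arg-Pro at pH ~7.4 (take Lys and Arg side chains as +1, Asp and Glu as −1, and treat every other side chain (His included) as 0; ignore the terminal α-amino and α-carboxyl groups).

+3

Positive (K, R): Arg3, Arg9, Lys14, Lys20, Lys26, Arg32 → +6.
Negative (D, E): Glu8, Glu27, Asp29 → −3.
Net charge = (+6) + (−3) = +3.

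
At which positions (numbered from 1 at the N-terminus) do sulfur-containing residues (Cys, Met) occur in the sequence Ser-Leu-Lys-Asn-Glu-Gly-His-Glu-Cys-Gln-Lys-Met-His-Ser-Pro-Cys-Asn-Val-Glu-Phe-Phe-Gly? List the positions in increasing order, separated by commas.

Matching residues: Cys9, Met12, Cys16.

9, 12, 16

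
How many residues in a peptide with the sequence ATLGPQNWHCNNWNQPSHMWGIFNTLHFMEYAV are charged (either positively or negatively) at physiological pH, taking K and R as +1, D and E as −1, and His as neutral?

Charged side chains at pH ~7.4: K, R (positive); D, E (negative).
Matching residues: E30.

1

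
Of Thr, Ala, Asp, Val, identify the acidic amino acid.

Aspartate (D) and glutamate (E) have carboxylic-acid side chains and are the acidic amino acids.
Of the listed options, only Asp belongs to this group.

Asp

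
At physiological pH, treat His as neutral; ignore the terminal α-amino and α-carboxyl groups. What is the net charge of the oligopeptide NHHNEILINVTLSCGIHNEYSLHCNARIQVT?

-1

The side chains ionized at physiological pH are Lys/Arg (+1) and Asp/Glu (−1); with His treated as neutral, nothing else contributes.
Positive (K, R): R27 → +1.
Negative (D, E): E5, E19 → −2.
Net charge = (+1) + (−2) = −1.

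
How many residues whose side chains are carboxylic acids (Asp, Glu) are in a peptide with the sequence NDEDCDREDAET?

Matching residues: D2, E3, D4, D6, E8, D9, E11.

7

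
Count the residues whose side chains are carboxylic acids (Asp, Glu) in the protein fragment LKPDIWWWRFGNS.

Matching residues: D4.

1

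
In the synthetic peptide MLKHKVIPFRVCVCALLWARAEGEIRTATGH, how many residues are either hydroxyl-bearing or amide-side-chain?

Hydroxyl-bearing: S, T, Y. Amide-side-chain: N, Q.
Hydroxyl-bearing residues here: T27, T29 (2).
Amide-side-chain residues here: none (0).
The two groups share no amino acid, so total = 2 + 0 = 2.

2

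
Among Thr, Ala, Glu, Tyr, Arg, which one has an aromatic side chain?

Tyr

The aromatic amino acids are Phe (F, benzyl), Trp (W, indole), and Tyr (Y, phenol).
Of the listed options, only Tyr belongs to this group.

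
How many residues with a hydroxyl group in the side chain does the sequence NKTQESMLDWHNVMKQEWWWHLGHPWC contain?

The –OH-bearing residues are Ser, Thr (aliphatic alcohols), and Tyr (phenol).
Matching residues: T3, S6.

2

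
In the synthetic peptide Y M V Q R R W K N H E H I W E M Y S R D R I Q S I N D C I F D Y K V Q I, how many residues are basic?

8

Lysine (K), arginine (R), and histidine (H) have basic, nitrogen-containing side chains.
Matching residues: R5, R6, K8, H10, H12, R19, R21, K33.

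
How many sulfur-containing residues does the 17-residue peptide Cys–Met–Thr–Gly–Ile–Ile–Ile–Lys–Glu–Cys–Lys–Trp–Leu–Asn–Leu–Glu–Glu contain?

3

Only Cys (C) and Met (M) have a sulfur atom in the side chain.
Matching residues: Cys1, Met2, Cys10.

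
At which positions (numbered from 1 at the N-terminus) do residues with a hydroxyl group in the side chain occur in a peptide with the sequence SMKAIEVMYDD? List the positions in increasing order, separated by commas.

Serine (S), threonine (T), and tyrosine (Y) each carry a hydroxyl group on the side chain.
Matching residues: S1, Y9.

1, 9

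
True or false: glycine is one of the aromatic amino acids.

The aromatic amino acids are Phe (F, benzyl), Trp (W, indole), and Tyr (Y, phenol).
Glycine is not in this group.

False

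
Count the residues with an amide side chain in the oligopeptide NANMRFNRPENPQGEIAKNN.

Only N (asparagine) and Q (glutamine) carry a side-chain carboxamide.
Matching residues: N1, N3, N7, N11, Q13, N19, N20.

7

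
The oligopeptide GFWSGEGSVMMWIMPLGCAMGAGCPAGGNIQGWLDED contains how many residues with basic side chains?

0

Lysine (K), arginine (R), and histidine (H) have basic, nitrogen-containing side chains.
None of the 37 residues belong to this group.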